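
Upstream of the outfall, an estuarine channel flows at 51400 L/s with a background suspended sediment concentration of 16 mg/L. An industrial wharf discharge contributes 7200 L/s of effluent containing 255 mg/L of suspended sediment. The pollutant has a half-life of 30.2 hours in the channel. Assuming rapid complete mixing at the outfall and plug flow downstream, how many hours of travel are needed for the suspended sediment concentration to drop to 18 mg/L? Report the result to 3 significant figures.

After mixing, C = (51400·16.00 + 7200·255.0) / 58600 = 2658000/58600 = 45.37 mg/L.
Half-life 30.2 h → k = ln 2 / 30.2 = 0.02295 h⁻¹ = 0.5508 d⁻¹.
45.37·exp(−k·t) = 18 → t = ln(45.37/18)/k = 145000 s = 40.27 h.

40.3 h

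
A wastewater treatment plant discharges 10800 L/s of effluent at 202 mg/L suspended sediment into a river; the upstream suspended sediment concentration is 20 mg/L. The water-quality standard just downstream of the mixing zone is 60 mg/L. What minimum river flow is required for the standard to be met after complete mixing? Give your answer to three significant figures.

38300 L/s

Set C_mix = 60: (Q·20.00 + 10800·202.0) / (Q + 10800) = 60
→ Q = 10800·(202.0 − 60)/(60 − 20.00) = 38340 L/s.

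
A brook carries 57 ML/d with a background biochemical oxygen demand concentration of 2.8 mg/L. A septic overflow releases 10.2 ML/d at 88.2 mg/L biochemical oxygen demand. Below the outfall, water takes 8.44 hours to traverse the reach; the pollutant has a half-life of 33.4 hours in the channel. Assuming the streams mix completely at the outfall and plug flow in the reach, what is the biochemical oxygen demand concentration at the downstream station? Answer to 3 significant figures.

13.2 mg/L

Mass balance: C = (57.00·2.800 + 10.20·88.20) / 67.20 = 1059/67.20 = 15.76 mg/L.
Half-life 33.4 h → k = ln 2 / 33.4 = 0.02075 h⁻¹ = 0.4981 d⁻¹.
After decay, C = 15.76 × e^(−kt) = 15.76 × 0.8393 = 13.23 mg/L.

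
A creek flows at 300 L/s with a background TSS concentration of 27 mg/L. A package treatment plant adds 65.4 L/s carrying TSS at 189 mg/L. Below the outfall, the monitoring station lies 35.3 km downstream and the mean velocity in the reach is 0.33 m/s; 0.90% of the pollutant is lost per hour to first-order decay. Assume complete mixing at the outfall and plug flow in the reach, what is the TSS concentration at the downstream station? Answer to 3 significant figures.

42.8 mg/L

Flow-weighted average: C = (300.0·27.00 + 65.40·189.0) / 365.4 = 20460/365.4 = 56.00 mg/L.
Travel time t = 35.3·1000 / 0.33 = 107000 s = 29.71 h.
0.90%/h lost → k = −ln(1 − 0.009) = 0.009041 h⁻¹.
After decay, C = 56.00 × e^(−kt) = 56.00 × 0.7644 = 42.80 mg/L.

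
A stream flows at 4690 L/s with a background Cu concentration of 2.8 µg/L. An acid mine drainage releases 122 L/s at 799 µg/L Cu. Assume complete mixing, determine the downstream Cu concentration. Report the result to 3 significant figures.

Flow-weighted average: C = (4690·2.800 + 122.0·799.0) / 4812 = 110600/4812 = 22.99 µg/L.

23.0 µg/L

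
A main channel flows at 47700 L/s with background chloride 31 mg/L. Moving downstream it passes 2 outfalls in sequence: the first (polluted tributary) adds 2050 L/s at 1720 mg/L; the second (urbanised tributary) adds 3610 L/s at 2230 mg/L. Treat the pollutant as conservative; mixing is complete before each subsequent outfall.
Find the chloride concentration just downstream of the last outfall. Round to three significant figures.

Outfall 1: combined Q = 49750 L/s; C = (47700·31.00 + 2050·1720)/49750 = 100.6 mg/L.
Outfall 2: combined Q = 53360 L/s; C = (49750·100.6 + 3610·2230)/53360 = 244.7 mg/L.

245 mg/L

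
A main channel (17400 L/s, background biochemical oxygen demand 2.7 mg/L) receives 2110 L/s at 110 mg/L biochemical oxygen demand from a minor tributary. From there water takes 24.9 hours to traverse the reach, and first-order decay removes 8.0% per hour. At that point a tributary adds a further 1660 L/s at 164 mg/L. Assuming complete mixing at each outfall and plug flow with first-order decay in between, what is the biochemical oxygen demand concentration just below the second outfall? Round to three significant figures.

Mixed concentration C = ΣQC/ΣQ = (17400·2.700 + 2110·110.0) / 19510 = 279100/19510 = 14.30 mg/L; combined flow 19510 L/s.
8.0%/h lost → k = −ln(1 − 0.08) = 0.08338 h⁻¹.
Applying C = C₀e^(−kt): 14.30 × 0.1254 = 1.794 mg/L.
At the second outfall, C = (19510·1.794 + 1660·164.0) / (19510 + 1660) = 14.51 mg/L.

14.5 mg/L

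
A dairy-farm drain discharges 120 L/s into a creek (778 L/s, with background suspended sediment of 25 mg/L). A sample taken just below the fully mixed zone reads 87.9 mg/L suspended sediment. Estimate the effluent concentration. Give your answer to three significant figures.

496 mg/L

Mass balance: 778.0·25.00 + 120.0·Cₑ = 898.0·87.90
→ Cₑ = (898.0·87.90 − 778.0·25.00) / 120.0 = 495.7 mg/L.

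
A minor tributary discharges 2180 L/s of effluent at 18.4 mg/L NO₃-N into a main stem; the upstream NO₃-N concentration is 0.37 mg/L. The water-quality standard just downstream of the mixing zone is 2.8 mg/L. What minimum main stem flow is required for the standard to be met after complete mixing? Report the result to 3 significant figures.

14000 L/s

Set C_mix = 2.8: (Q·0.3700 + 2180·18.40) / (Q + 2180) = 2.8
→ Q = 2180·(18.40 − 2.8)/(2.8 − 0.3700) = 14000 L/s.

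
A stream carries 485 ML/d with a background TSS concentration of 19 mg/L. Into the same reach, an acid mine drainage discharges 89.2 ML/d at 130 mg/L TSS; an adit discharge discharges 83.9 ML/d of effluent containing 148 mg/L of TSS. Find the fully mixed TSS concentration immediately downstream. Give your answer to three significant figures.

50.5 mg/L

After mixing, C = (485.0·19.00 + 89.20·130.0 + 83.90·148.0) / 658.1 = 33230/658.1 = 50.49 mg/L.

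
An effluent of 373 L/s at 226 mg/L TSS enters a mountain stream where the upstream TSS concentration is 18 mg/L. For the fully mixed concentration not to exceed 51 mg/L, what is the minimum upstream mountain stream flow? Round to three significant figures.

1980 L/s

Set C_mix = 51: (Q·18.00 + 373.0·226.0) / (Q + 373.0) = 51
→ Q = 373.0·(226.0 − 51)/(51 − 18.00) = 1978 L/s.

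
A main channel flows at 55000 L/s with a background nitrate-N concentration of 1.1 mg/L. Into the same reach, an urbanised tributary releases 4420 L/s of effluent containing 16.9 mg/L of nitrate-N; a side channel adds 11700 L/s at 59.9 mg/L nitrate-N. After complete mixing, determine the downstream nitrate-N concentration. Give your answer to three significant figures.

After mixing, C = (55000·1.100 + 4420·16.90 + 11700·59.90) / 71120 = 836000/71120 = 11.76 mg/L.

11.8 mg/L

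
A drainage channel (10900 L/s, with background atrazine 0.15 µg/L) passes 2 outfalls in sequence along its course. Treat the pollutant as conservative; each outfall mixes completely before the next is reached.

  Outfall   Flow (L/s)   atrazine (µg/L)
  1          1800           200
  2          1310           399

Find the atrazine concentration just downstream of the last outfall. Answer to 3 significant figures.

After outfall 1: Q = 10900 + 1800 = 12700 L/s; C = (10900·0.1500 + 1800·200.0)/12700 = 28.48 µg/L.
After outfall 2: Q = 12700 + 1310 = 14010 L/s; C = (12700·28.48 + 1310·399.0)/14010 = 63.12 µg/L.

63.1 µg/L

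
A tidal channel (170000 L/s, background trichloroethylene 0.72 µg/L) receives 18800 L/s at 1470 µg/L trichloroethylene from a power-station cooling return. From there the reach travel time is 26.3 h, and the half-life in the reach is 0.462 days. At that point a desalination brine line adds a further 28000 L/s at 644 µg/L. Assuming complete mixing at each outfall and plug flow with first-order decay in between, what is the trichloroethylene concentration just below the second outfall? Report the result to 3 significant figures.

108 µg/L

After mixing, C = (170000·0.7200 + 18800·1470) / 188800 = 27760000/188800 = 147.0 µg/L; combined flow 188800 L/s.
Half-life 0.462 d → k = ln 2 / 0.462 = 1.500 d⁻¹.
After decay, C = 147.0 × e^(−kt) = 147.0 × 0.1932 = 28.40 µg/L.
At the second outfall, C = (188800·28.40 + 28000·644.0) / (188800 + 28000) = 107.9 µg/L.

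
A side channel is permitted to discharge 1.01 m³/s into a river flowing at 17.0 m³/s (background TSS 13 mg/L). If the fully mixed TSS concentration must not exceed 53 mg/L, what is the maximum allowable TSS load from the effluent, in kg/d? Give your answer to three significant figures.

63400 kg/d

Mass balance at the limit: 17.00·13.00 + 1.010·Cₑ = 18.01·53 → Cₑ = 726.3 mg/L.
Load = 1.010 m³/s × 726.3 g/m³ × 86 400 s/d = 63380 kg/d.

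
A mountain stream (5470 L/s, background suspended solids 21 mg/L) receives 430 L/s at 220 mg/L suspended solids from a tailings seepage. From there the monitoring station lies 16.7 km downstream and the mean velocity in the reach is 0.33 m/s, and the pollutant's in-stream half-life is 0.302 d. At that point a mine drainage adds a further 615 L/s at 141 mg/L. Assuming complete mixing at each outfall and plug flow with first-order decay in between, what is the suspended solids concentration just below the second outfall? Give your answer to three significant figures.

21.7 mg/L

Flow-weighted average: C = (5470·21.00 + 430.0·220.0) / 5900 = 209500/5900 = 35.50 mg/L; combined flow 5900 L/s.
Travel time t = 16.7·1000 / 0.33 = 50610 s = 14.06 h.
Half-life 0.302 d → k = ln 2 / 0.302 = 2.295 d⁻¹.
First-order decay: C = 35.50·exp(−k·t) = 35.50·0.2607 = 9.256 mg/L.
Second outfall: C = (5900·9.256 + 615.0·141.0)/6515 = 21.69 mg/L.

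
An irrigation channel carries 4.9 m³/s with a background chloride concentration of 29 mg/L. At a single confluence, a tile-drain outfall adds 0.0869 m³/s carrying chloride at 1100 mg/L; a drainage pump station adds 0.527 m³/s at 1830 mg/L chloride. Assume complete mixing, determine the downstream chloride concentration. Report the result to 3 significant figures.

Flow-weighted average: C = (4.900·29.00 + 0.08690·1100 + 0.5270·1830) / 5.514 = 1202/5.514 = 218.0 mg/L.

218 mg/L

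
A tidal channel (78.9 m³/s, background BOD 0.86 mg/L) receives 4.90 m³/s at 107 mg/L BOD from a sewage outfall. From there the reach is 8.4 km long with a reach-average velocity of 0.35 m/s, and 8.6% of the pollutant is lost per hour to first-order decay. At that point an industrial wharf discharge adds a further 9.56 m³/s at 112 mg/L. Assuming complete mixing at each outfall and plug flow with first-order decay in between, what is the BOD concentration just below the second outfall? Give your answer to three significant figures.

15.0 mg/L

Mass balance: C = (78.90·0.8600 + 4.900·107.0) / 83.80 = 592.2/83.80 = 7.066 mg/L; combined flow 83.80 m³/s.
Travel time t = 8.4·1000 / 0.35 = 24000 s = 6.667 h.
8.6%/h lost → k = −ln(1 − 0.086) = 0.08992 h⁻¹.
Applying C = C₀e^(−kt): 7.066 × 0.5491 = 3.880 mg/L.
At the second outfall, C = (83.80·3.880 + 9.560·112.0) / (83.80 + 9.560) = 14.95 mg/L.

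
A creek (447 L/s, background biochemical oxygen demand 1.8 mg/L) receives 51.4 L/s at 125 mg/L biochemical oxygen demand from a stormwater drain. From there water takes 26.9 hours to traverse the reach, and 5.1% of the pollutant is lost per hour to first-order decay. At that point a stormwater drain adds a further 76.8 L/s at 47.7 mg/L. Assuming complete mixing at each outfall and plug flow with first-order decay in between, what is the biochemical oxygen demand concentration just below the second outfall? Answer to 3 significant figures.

9.44 mg/L

Mixed concentration C = ΣQC/ΣQ = (447.0·1.800 + 51.40·125.0) / 498.4 = 7230/498.4 = 14.51 mg/L; combined flow 498.4 L/s.
5.1%/h lost → k = −ln(1 − 0.051) = 0.05235 h⁻¹.
Applying C = C₀e^(−kt): 14.51 × 0.2446 = 3.548 mg/L.
At the second outfall, C = (498.4·3.548 + 76.80·47.70) / (498.4 + 76.80) = 9.443 mg/L.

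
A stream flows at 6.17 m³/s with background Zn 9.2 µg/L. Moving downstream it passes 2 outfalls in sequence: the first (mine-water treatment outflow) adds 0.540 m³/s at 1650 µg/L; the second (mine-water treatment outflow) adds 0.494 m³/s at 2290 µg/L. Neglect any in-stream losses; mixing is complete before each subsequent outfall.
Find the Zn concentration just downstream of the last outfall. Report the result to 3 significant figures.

Outfall 1: combined Q = 6.710 m³/s; C = (6.170·9.200 + 0.5400·1650)/6.710 = 141.2 µg/L.
Outfall 2: combined Q = 7.204 m³/s; C = (6.710·141.2 + 0.4940·2290)/7.204 = 288.6 µg/L.

289 µg/L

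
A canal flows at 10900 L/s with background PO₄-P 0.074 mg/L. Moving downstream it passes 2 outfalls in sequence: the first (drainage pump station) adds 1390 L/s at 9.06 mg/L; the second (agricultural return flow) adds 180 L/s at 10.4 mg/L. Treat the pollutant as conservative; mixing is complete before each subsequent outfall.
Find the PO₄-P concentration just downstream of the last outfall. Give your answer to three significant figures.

Below outfall 1: Q → 12290 L/s, C = (10900·0.07400 + 1390·9.060)/12290 = 1.090 mg/L.
Below outfall 2: Q → 12470 L/s, C = (12290·1.090 + 180.0·10.40)/12470 = 1.225 mg/L.

1.22 mg/L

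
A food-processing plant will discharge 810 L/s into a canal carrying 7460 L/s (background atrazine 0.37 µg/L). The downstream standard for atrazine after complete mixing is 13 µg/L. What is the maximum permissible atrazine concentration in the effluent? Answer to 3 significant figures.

129 µg/L

At the limit, (Qr·Cr + Qe·Cₑ)/(Qr + Qe) = 13:
Cₑ = (8270·13 − 7460·0.3700) / 810.0 = 129.3 µg/L.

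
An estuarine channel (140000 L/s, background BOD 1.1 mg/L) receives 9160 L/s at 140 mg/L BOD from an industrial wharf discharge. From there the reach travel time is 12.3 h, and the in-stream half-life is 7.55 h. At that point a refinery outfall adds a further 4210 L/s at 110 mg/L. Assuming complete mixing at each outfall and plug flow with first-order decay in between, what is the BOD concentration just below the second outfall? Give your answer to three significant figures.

6.05 mg/L

Conservation of mass: C = (140000·1.100 + 9160·140.0) / 149200 = 1436000/149200 = 9.630 mg/L; combined flow 149200 L/s.
Half-life 7.55 h → k = ln 2 / 7.55 = 0.09181 h⁻¹ = 2.203 d⁻¹.
Decay over the reach: 9.630·exp(−kt) = 9.630·0.3233 = 3.113 mg/L.
At the second outfall, C = (149200·3.113 + 4210·110.0) / (149200 + 4210) = 6.047 mg/L.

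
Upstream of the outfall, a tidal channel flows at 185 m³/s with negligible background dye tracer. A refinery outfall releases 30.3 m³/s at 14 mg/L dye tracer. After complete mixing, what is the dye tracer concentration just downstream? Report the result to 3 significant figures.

After mixing, C = (185.0·0 + 30.30·14.00) / 215.3 = 424.2/215.3 = 1.970 mg/L.

1.97 mg/L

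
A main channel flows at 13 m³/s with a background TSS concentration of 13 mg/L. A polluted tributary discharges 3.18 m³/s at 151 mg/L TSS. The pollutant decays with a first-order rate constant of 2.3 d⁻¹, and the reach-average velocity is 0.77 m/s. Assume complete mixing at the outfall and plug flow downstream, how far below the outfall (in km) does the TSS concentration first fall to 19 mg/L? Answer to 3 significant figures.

Conservation of mass: C = (13.00·13.00 + 3.180·151.0) / 16.18 = 649.2/16.18 = 40.12 mg/L.
Set 40.12·exp(−k·t) = 19 → t = ln(40.12/19)/k = 28080 s = 7.800 h.
Distance = v·t = 0.77·28080 = 21620 m = 21.62 km.

21.6 km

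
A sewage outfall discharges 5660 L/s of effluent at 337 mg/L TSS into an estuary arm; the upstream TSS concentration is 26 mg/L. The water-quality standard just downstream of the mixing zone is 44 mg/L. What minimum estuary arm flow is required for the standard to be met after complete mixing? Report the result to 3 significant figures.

92100 L/s

Set C_mix = 44: (Q·26.00 + 5660·337.0) / (Q + 5660) = 44
→ Q = 5660·(337.0 − 44)/(44 − 26.00) = 92130 L/s.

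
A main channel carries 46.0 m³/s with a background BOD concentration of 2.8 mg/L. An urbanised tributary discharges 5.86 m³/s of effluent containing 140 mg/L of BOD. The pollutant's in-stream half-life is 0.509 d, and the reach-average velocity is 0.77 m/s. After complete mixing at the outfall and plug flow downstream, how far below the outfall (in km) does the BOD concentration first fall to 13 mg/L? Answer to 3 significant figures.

Flow-weighted average: C = (46.00·2.800 + 5.860·140.0) / 51.86 = 949.2/51.86 = 18.30 mg/L.
Half-life 0.509 d → k = ln 2 / 0.509 = 1.362 d⁻¹.
Set 18.30·exp(−k·t) = 13 → t = ln(18.30/13)/k = 21710 s = 6.030 h.
Distance = v·t = 0.77·21710 = 16710 m = 16.71 km.

16.7 km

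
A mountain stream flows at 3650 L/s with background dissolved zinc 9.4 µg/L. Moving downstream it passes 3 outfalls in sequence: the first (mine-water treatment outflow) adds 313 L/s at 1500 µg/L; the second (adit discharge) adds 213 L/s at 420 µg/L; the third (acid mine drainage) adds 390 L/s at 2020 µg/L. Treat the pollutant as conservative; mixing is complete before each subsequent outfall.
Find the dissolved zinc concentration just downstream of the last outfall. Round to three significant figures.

302 µg/L

After outfall 1: Q = 3650 + 313.0 = 3963 L/s; C = (3650·9.400 + 313.0·1500)/3963 = 127.1 µg/L.
After outfall 2: Q = 3963 + 213.0 = 4176 L/s; C = (3963·127.1 + 213.0·420.0)/4176 = 142.1 µg/L.
After outfall 3: Q = 4176 + 390.0 = 4566 L/s; C = (4176·142.1 + 390.0·2020)/4566 = 302.5 µg/L.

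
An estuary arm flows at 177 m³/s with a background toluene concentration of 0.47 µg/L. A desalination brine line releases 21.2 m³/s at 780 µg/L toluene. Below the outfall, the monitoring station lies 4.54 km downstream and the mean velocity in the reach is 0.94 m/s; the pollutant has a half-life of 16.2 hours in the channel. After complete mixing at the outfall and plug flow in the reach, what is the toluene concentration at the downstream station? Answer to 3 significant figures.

Flow-weighted average: C = (177.0·0.4700 + 21.20·780.0) / 198.2 = 16620/198.2 = 83.85 µg/L.
Travel time t = 4.54·1000 / 0.94 = 4830 s = 1.342 h.
Half-life 16.2 h → k = ln 2 / 16.2 = 0.04279 h⁻¹ = 1.027 d⁻¹.
Decay over the reach: 83.85·exp(−kt) = 83.85·0.9442 = 79.17 µg/L.

79.2 µg/L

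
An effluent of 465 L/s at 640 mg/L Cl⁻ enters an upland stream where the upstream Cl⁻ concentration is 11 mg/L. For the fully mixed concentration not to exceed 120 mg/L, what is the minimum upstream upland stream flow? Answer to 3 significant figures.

Set C_mix = 120: (Q·11.00 + 465.0·640.0) / (Q + 465.0) = 120
→ Q = 465.0·(640.0 − 120)/(120 − 11.00) = 2218 L/s.

2220 L/s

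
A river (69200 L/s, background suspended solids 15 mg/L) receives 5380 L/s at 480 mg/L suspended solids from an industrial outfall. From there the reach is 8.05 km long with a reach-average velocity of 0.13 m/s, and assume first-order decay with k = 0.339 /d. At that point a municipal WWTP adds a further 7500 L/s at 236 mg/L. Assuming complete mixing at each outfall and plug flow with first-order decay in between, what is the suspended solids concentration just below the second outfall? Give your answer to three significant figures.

Mixed concentration C = ΣQC/ΣQ = (69200·15.00 + 5380·480.0) / 74580 = 3620000/74580 = 48.54 mg/L; combined flow 74580 L/s.
Travel time t = 8.05·1000 / 0.13 = 61920 s = 17.20 h.
Decay over the reach: 48.54·exp(−kt) = 48.54·0.7843 = 38.07 mg/L.
At the second outfall, C = (74580·38.07 + 7500·236.0) / (74580 + 7500) = 56.16 mg/L.

56.2 mg/L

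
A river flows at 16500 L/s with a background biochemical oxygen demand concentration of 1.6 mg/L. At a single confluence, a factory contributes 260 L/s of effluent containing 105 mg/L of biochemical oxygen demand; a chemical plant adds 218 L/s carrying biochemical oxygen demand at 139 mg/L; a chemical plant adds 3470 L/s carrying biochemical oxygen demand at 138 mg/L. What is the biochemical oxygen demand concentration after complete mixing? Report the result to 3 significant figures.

After mixing, C = (16500·1.600 + 260.0·105.0 + 218.0·139.0 + 3470·138.0) / 20450 = 562900/20450 = 27.53 mg/L.

27.5 mg/L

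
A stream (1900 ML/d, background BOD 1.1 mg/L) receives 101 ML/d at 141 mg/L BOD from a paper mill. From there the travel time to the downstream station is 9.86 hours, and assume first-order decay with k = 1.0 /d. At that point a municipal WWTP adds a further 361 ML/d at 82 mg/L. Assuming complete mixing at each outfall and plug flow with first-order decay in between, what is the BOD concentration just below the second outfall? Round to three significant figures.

17.1 mg/L

Mass balance: C = (1900·1.100 + 101.0·141.0) / 2001 = 16330/2001 = 8.161 mg/L; combined flow 2001 ML/d.
Applying C = C₀e^(−kt): 8.161 × 0.6631 = 5.412 mg/L.
Second outfall: C = (2001·5.412 + 361.0·82.00)/2362 = 17.12 mg/L.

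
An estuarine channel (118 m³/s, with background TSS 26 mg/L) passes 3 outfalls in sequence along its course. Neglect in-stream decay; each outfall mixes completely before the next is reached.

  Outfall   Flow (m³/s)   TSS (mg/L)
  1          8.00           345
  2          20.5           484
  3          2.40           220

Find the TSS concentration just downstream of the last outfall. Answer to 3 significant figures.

109 mg/L

Outfall 1: combined Q = 126.0 m³/s; C = (118.0·26.00 + 8.000·345.0)/126.0 = 46.25 mg/L.
Outfall 2: combined Q = 146.5 m³/s; C = (126.0·46.25 + 20.50·484.0)/146.5 = 107.5 mg/L.
Outfall 3: combined Q = 148.9 m³/s; C = (146.5·107.5 + 2.400·220.0)/148.9 = 109.3 mg/L.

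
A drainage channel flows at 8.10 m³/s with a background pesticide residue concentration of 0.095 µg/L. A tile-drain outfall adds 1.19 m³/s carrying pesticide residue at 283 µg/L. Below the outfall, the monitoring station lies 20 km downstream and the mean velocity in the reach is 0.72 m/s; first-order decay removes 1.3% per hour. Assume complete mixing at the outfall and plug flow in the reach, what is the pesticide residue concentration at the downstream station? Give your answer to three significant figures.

Flow-weighted average: C = (8.100·0.09500 + 1.190·283.0) / 9.290 = 337.5/9.290 = 36.33 µg/L.
Travel time t = 20·1000 / 0.72 = 27780 s = 7.716 h.
1.3%/h lost → k = −ln(1 − 0.013) = 0.01309 h⁻¹.
Applying C = C₀e^(−kt): 36.33 × 0.9040 = 32.84 µg/L.

32.8 µg/L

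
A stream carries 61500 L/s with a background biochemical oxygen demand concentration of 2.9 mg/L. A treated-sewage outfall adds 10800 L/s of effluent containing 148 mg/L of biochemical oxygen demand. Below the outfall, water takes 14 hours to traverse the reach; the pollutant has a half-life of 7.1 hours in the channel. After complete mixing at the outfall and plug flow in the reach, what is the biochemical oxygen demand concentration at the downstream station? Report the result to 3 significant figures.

Conservation of mass: C = (61500·2.900 + 10800·148.0) / 72300 = 1777000/72300 = 24.57 mg/L.
Half-life 7.1 h → k = ln 2 / 7.1 = 0.09763 h⁻¹ = 2.343 d⁻¹.
Applying C = C₀e^(−kt): 24.57 × 0.2549 = 6.265 mg/L.

6.26 mg/L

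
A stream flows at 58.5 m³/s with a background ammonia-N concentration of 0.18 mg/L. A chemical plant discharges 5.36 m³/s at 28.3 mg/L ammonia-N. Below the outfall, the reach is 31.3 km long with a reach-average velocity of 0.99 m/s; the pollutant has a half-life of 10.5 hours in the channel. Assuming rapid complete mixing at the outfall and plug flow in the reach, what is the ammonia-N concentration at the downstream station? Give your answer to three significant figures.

Conservation of mass: C = (58.50·0.1800 + 5.360·28.30) / 63.86 = 162.2/63.86 = 2.540 mg/L.
Travel time t = 31.3·1000 / 0.99 = 31620 s = 8.782 h.
Half-life 10.5 h → k = ln 2 / 10.5 = 0.06601 h⁻¹ = 1.584 d⁻¹.
After decay, C = 2.540 × e^(−kt) = 2.540 × 0.5600 = 1.423 mg/L.

1.42 mg/L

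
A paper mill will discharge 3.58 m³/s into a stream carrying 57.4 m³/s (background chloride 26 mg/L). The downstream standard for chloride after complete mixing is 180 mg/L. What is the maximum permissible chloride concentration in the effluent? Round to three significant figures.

At the limit, (Qr·Cr + Qe·Cₑ)/(Qr + Qe) = 180:
Cₑ = (60.98·180 − 57.40·26.00) / 3.580 = 2649 mg/L.

2650 mg/L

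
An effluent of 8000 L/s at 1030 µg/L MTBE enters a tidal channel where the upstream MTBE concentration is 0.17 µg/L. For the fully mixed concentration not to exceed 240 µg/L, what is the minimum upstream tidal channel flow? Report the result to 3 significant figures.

Set C_mix = 240: (Q·0.1700 + 8000·1030) / (Q + 8000) = 240
→ Q = 8000·(1030 − 240)/(240 − 0.1700) = 26350 L/s.

26400 L/s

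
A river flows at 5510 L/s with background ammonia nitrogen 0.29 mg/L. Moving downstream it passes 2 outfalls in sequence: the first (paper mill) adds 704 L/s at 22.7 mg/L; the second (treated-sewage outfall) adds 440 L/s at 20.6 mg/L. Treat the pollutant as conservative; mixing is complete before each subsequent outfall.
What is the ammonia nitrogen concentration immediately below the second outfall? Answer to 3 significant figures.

4.00 mg/L

After outfall 1: Q = 5510 + 704.0 = 6214 L/s; C = (5510·0.2900 + 704.0·22.70)/6214 = 2.829 mg/L.
After outfall 2: Q = 6214 + 440.0 = 6654 L/s; C = (6214·2.829 + 440.0·20.60)/6654 = 4.004 mg/L.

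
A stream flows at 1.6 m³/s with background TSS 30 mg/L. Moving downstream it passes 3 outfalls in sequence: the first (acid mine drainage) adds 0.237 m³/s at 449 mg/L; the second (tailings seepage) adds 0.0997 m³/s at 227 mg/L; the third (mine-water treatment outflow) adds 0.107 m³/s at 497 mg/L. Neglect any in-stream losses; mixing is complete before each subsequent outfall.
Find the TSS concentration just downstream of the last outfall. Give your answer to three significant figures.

After outfall 1: Q = 1.600 + 0.2370 = 1.837 m³/s; C = (1.600·30.00 + 0.2370·449.0)/1.837 = 84.06 mg/L.
After outfall 2: Q = 1.837 + 0.09970 = 1.937 m³/s; C = (1.837·84.06 + 0.09970·227.0)/1.937 = 91.42 mg/L.
After outfall 3: Q = 1.937 + 0.1070 = 2.044 m³/s; C = (1.937·91.42 + 0.1070·497.0)/2.044 = 112.7 mg/L.

113 mg/L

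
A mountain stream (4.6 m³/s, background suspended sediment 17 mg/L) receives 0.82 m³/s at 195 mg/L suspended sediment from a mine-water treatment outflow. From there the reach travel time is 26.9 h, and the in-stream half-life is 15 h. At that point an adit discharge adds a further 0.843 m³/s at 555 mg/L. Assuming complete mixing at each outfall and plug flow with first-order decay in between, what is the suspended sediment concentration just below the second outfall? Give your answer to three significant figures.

85.7 mg/L

Flow-weighted average: C = (4.600·17.00 + 0.8200·195.0) / 5.420 = 238.1/5.420 = 43.93 mg/L; combined flow 5.420 m³/s.
Half-life 15 h → k = ln 2 / 15 = 0.04621 h⁻¹ = 1.109 d⁻¹.
Applying C = C₀e^(−kt): 43.93 × 0.2885 = 12.67 mg/L.
Second outfall: C = (5.420·12.67 + 0.8430·555.0)/6.263 = 85.67 mg/L.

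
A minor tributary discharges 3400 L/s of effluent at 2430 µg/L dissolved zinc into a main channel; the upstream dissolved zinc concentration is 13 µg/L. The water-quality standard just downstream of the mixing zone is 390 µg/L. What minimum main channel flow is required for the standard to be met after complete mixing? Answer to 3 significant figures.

Set C_mix = 390: (Q·13.00 + 3400·2430) / (Q + 3400) = 390
→ Q = 3400·(2430 − 390)/(390 − 13.00) = 18400 L/s.

18400 L/s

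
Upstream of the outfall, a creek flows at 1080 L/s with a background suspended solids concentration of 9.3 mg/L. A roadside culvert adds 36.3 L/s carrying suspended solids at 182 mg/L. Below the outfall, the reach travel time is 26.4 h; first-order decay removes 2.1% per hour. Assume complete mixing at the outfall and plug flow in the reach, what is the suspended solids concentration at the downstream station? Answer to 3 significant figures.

8.52 mg/L

After mixing, C = (1080·9.300 + 36.30·182.0) / 1116 = 16650/1116 = 14.92 mg/L.
2.1%/h lost → k = −ln(1 − 0.021) = 0.02122 h⁻¹.
After decay, C = 14.92 × e^(−kt) = 14.92 × 0.5710 = 8.517 mg/L.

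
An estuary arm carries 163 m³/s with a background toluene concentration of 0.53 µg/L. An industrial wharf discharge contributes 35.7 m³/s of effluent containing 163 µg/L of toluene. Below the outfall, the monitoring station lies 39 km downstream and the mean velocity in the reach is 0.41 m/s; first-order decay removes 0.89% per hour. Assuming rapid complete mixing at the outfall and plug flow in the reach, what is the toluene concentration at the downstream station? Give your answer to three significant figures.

After mixing, C = (163.0·0.5300 + 35.70·163.0) / 198.7 = 5905/198.7 = 29.72 µg/L.
Travel time t = 39·1000 / 0.41 = 95120 s = 26.42 h.
0.89%/h lost → k = −ln(1 − 0.0089) = 0.008940 h⁻¹.
Decay over the reach: 29.72·exp(−kt) = 29.72·0.7896 = 23.47 µg/L.

23.5 µg/L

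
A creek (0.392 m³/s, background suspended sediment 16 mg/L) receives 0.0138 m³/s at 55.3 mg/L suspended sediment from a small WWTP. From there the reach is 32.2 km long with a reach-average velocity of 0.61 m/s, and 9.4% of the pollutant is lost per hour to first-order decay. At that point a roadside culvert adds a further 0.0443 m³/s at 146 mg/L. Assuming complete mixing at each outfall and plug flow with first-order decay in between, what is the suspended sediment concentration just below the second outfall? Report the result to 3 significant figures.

Mass balance: C = (0.3920·16.00 + 0.01380·55.30) / 0.4058 = 7.035/0.4058 = 17.34 mg/L; combined flow 0.4058 m³/s.
Travel time t = 32.2·1000 / 0.61 = 52790 s = 14.66 h.
9.4%/h lost → k = −ln(1 − 0.094) = 0.09872 h⁻¹.
First-order decay: C = 17.34·exp(−k·t) = 17.34·0.2352 = 4.077 mg/L.
Second outfall: C = (0.4058·4.077 + 0.04430·146.0)/0.4501 = 18.05 mg/L.

18.0 mg/L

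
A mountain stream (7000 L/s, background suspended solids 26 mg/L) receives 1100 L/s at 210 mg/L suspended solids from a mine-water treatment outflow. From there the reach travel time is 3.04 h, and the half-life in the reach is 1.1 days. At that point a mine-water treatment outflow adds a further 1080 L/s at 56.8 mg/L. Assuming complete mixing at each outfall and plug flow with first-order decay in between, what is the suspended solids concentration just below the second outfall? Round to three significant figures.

Flow-weighted average: C = (7000·26.00 + 1100·210.0) / 8100 = 413000/8100 = 50.99 mg/L; combined flow 8100 L/s.
Half-life 1.1 d → k = ln 2 / 1.1 = 0.6301 d⁻¹.
First-order decay: C = 50.99·exp(−k·t) = 50.99·0.9233 = 47.08 mg/L.
At the second outfall, C = (8100·47.08 + 1080·56.80) / (8100 + 1080) = 48.22 mg/L.

48.2 mg/L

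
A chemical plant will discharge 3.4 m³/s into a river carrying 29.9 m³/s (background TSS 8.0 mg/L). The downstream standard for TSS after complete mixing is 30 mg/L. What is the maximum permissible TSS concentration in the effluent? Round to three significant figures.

At the limit, (Qr·Cr + Qe·Cₑ)/(Qr + Qe) = 30:
Cₑ = (33.30·30 − 29.90·8.000) / 3.400 = 223.5 mg/L.

223 mg/L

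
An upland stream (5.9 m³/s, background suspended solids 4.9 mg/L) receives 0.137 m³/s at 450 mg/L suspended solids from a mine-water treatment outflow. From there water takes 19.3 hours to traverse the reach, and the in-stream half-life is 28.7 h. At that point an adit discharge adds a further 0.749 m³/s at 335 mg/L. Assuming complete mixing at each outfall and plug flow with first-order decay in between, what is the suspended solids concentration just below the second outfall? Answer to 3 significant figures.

After mixing, C = (5.900·4.900 + 0.1370·450.0) / 6.037 = 90.56/6.037 = 15.00 mg/L; combined flow 6.037 m³/s.
Half-life 28.7 h → k = ln 2 / 28.7 = 0.02415 h⁻¹ = 0.5796 d⁻¹.
Applying C = C₀e^(−kt): 15.00 × 0.6274 = 9.412 mg/L.
Second outfall: C = (6.037·9.412 + 0.7490·335.0)/6.786 = 45.35 mg/L.

45.3 mg/L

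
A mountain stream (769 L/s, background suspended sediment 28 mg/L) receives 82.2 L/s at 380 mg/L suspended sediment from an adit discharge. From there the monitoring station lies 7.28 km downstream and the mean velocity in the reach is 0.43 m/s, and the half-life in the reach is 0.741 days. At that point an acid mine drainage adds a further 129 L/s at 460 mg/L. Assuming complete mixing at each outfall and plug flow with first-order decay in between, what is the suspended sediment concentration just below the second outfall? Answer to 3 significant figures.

Conservation of mass: C = (769.0·28.00 + 82.20·380.0) / 851.2 = 52770/851.2 = 61.99 mg/L; combined flow 851.2 L/s.
Travel time t = 7.28·1000 / 0.43 = 16930 s = 4.703 h.
Half-life 0.741 d → k = ln 2 / 0.741 = 0.9354 d⁻¹.
Applying C = C₀e^(−kt): 61.99 × 0.8325 = 51.61 mg/L.
Second outfall: C = (851.2·51.61 + 129.0·460.0)/980.2 = 105.4 mg/L.

105 mg/L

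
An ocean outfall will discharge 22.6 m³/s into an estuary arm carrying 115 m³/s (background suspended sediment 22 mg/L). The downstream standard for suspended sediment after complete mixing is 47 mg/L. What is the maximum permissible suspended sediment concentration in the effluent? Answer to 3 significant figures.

174 mg/L

At the limit, (Qr·Cr + Qe·Cₑ)/(Qr + Qe) = 47:
Cₑ = (137.6·47 − 115.0·22.00) / 22.60 = 174.2 mg/L.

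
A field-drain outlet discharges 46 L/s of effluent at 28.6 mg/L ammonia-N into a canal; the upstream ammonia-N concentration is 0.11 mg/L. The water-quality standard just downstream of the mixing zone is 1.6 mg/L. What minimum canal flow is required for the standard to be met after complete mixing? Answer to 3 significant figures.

Set C_mix = 1.6: (Q·0.1100 + 46.00·28.60) / (Q + 46.00) = 1.6
→ Q = 46.00·(28.60 − 1.6)/(1.6 − 0.1100) = 833.6 L/s.

834 L/s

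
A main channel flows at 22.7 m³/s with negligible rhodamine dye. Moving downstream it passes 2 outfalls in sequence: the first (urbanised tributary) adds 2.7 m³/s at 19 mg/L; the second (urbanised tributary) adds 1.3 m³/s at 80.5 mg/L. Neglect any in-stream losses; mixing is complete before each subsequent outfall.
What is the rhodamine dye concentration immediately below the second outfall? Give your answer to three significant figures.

5.84 mg/L

Below outfall 1: Q → 25.40 m³/s, C = (22.70·0 + 2.700·19.00)/25.40 = 2.020 mg/L.
Below outfall 2: Q → 26.70 m³/s, C = (25.40·2.020 + 1.300·80.50)/26.70 = 5.841 mg/L.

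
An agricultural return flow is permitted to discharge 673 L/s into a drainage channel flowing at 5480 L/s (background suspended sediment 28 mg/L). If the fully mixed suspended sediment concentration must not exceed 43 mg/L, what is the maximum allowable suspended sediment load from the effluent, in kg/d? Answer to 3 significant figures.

Mass balance at the limit: 5480·28.00 + 673.0·Cₑ = 6153·43 → Cₑ = 165.1 mg/L.
673.0 L/s = 0.6730 m³/s. Load = 0.6730 m³/s × 165.1 g/m³ × 86 400 s/d = 9602 kg/d.

9600 kg/d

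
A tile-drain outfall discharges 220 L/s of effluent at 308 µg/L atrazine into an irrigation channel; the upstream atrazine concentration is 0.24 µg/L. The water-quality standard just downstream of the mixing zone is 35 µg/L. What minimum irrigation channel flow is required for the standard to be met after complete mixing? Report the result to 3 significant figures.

1730 L/s

Set C_mix = 35: (Q·0.2400 + 220.0·308.0) / (Q + 220.0) = 35
→ Q = 220.0·(308.0 − 35)/(35 − 0.2400) = 1728 L/s.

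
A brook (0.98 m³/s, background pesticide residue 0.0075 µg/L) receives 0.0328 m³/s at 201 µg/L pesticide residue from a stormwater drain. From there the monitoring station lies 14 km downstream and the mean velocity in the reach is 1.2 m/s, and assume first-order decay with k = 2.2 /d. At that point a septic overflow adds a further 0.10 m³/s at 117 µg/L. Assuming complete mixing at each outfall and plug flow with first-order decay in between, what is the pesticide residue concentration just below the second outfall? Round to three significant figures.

14.9 µg/L

After mixing, C = (0.9800·0.007500 + 0.03280·201.0) / 1.013 = 6.600/1.013 = 6.517 µg/L; combined flow 1.013 m³/s.
Travel time t = 14·1000 / 1.2 = 11670 s = 3.241 h.
After decay, C = 6.517 × e^(−kt) = 6.517 × 0.7430 = 4.842 µg/L.
Second outfall: C = (1.013·4.842 + 0.1000·117.0)/1.113 = 14.92 µg/L.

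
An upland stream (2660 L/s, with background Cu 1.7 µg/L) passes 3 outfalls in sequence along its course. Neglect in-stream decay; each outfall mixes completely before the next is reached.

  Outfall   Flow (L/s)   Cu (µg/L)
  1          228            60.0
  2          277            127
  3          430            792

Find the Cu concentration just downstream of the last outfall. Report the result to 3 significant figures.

110 µg/L

Outfall 1: combined Q = 2888 L/s; C = (2660·1.700 + 228.0·60.00)/2888 = 6.303 µg/L.
Outfall 2: combined Q = 3165 L/s; C = (2888·6.303 + 277.0·127.0)/3165 = 16.87 µg/L.
Outfall 3: combined Q = 3595 L/s; C = (3165·16.87 + 430.0·792.0)/3595 = 109.6 µg/L.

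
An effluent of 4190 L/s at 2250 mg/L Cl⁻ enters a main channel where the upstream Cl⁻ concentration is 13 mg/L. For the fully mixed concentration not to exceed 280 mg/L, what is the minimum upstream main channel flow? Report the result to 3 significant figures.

30900 L/s

Set C_mix = 280: (Q·13.00 + 4190·2250) / (Q + 4190) = 280
→ Q = 4190·(2250 − 280)/(280 − 13.00) = 30910 L/s.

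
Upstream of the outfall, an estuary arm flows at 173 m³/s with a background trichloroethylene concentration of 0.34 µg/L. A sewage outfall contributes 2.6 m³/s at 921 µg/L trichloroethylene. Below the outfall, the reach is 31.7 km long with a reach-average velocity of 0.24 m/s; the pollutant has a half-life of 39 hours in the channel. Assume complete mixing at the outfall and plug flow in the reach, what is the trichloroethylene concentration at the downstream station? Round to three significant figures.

Conservation of mass: C = (173.0·0.3400 + 2.600·921.0) / 175.6 = 2453/175.6 = 13.97 µg/L.
Travel time t = 31.7·1000 / 0.24 = 132100 s = 36.69 h.
Half-life 39 h → k = ln 2 / 39 = 0.01777 h⁻¹ = 0.4266 d⁻¹.
First-order decay: C = 13.97·exp(−k·t) = 13.97·0.5210 = 7.279 µg/L.

7.28 µg/L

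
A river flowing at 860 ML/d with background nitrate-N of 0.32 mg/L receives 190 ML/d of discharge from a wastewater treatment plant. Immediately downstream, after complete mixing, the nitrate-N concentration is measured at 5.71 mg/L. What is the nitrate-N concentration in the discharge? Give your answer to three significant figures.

Mass balance: 860.0·0.3200 + 190.0·Cₑ = 1050·5.710
→ Cₑ = (1050·5.710 − 860.0·0.3200) / 190.0 = 30.11 mg/L.

30.1 mg/L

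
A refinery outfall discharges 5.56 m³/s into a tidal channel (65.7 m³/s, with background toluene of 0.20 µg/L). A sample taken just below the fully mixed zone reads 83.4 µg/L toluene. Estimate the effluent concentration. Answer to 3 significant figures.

1070 µg/L

Mass balance: 65.70·0.2000 + 5.560·Cₑ = 71.26·83.40
→ Cₑ = (71.26·83.40 − 65.70·0.2000) / 5.560 = 1067 µg/L.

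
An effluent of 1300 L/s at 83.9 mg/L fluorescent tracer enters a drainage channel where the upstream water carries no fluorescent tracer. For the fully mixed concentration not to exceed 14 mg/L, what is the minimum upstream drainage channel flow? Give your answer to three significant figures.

6490 L/s

Set C_mix = 14: (Q·0 + 1300·83.90) / (Q + 1300) = 14
→ Q = 1300·(83.90 − 14)/(14 − 0) = 6491 L/s.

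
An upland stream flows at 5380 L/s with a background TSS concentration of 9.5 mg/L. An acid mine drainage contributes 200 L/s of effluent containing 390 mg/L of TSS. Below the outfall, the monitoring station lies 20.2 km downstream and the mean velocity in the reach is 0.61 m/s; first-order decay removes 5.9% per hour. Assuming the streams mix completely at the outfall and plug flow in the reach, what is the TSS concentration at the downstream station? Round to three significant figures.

Flow-weighted average: C = (5380·9.500 + 200.0·390.0) / 5580 = 129100/5580 = 23.14 mg/L.
Travel time t = 20.2·1000 / 0.61 = 33110 s = 9.199 h.
5.9%/h lost → k = −ln(1 − 0.059) = 0.06081 h⁻¹.
Decay over the reach: 23.14·exp(−kt) = 23.14·0.5716 = 13.22 mg/L.

13.2 mg/L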